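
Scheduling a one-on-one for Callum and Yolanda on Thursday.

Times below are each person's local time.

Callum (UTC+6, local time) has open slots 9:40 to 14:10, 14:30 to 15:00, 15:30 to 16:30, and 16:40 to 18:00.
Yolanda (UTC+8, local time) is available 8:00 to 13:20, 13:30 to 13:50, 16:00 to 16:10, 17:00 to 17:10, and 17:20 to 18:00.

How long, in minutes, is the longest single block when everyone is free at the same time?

100 minutes

Callum → UTC: 03:40–08:10, 08:30–09:00, 09:30–10:30, 10:40–12:00.
Yolanda → UTC: 00:00–05:20, 05:30–05:50, 08:00–08:10, 09:00–09:10, 09:20–10:00.
Callum ∩ Yolanda: 03:40–05:20, 05:30–05:50, 08:00–08:10, 09:30–10:00.
Common window lengths: 100, 20, 10, 30 min; longest is 100.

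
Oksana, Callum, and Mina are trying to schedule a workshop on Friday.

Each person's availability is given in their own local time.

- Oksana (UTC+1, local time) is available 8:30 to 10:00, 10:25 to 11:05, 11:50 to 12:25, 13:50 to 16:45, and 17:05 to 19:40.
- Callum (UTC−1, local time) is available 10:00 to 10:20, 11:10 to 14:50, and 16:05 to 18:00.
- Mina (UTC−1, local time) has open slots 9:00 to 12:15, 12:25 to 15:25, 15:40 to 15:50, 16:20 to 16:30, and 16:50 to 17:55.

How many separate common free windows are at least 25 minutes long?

3

Oksana → UTC: 07:30–09:00, 09:25–10:05, 10:50–11:25, 12:50–15:45, 16:05–18:40.
Callum → UTC: 11:00–11:20, 12:10–15:50, 17:05–19:00.
Mina → UTC: 10:00–13:15, 13:25–16:25, 16:40–16:50, 17:20–17:30, 17:50–18:55.
Oksana ∩ Callum: 11:00–11:20, 12:50–15:45, 17:05–18:40.
Oksana ∩ Callum ∩ Mina: 11:00–11:20, 12:50–13:15, 13:25–15:45, 17:20–17:30, 17:50–18:40.
Windows ≥ 25 min: 12:50–13:15, 13:25–15:45, 17:50–18:40.
That's 3 windows.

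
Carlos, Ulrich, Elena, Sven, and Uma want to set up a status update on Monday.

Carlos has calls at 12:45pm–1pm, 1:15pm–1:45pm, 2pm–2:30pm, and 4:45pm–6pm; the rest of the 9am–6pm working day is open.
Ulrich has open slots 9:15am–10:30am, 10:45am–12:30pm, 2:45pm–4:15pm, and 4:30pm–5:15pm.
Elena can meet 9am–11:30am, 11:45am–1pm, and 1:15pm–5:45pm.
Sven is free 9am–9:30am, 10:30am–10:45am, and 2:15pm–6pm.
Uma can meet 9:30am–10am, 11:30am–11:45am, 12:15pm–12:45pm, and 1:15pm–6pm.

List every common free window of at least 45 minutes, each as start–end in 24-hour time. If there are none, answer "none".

Carlos free within 09:00–18:00: 09:00–12:45, 13:00–13:15, 13:45–14:00, 14:30–16:45.
Carlos ∩ Ulrich: 09:15–10:30, 10:45–12:30, 14:45–16:15, 16:30–16:45.
Carlos ∩ Ulrich ∩ Elena: 09:15–10:30, 10:45–11:30, 11:45–12:30, 14:45–16:15, 16:30–16:45.
Carlos ∩ Ulrich ∩ Elena ∩ Sven: 09:15–09:30, 14:45–16:15, 16:30–16:45.
Carlos ∩ Ulrich ∩ Elena ∩ Sven ∩ Uma: 14:45–16:15, 16:30–16:45.
Windows ≥ 45 min: 14:45–16:15.

14:45–16:15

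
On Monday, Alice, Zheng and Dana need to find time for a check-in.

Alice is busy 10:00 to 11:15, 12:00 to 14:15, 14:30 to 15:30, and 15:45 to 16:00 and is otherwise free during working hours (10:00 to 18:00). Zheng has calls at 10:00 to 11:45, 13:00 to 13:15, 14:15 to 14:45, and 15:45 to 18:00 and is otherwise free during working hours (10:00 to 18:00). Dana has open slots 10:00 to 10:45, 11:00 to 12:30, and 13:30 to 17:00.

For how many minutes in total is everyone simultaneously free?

30 minutes

Alice free within 10:00–18:00: 11:15–12:00, 14:15–14:30, 15:30–15:45, 16:00–18:00.
Zheng free within 10:00–18:00: 11:45–13:00, 13:15–14:15, 14:45–15:45.
Alice ∩ Zheng: 11:45–12:00, 15:30–15:45.
Alice ∩ Zheng ∩ Dana: 11:45–12:00, 15:30–15:45.
Total common minutes: 15 + 15 = 30.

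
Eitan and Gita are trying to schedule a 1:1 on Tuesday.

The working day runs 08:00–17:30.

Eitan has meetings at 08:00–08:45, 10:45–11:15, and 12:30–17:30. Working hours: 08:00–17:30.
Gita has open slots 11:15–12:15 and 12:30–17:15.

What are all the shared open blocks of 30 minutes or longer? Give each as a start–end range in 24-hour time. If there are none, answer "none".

11:15–12:15

Eitan free within 08:00–17:30: 08:45–10:45, 11:15–12:30.
Eitan ∩ Gita: 11:15–12:15.
Windows ≥ 30 min: 11:15–12:15.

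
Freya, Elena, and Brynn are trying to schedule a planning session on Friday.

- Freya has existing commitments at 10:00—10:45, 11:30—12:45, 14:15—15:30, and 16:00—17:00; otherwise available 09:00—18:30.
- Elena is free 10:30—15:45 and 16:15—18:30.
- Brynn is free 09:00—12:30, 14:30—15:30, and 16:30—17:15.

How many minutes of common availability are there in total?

Freya free within 09:00–18:30: 09:00–10:00, 10:45–11:30, 12:45–14:15, 15:30–16:00, 17:00–18:30.
Freya ∩ Elena: 10:45–11:30, 12:45–14:15, 15:30–15:45, 17:00–18:30.
Freya ∩ Elena ∩ Brynn: 10:45–11:30, 17:00–17:15.
Total common minutes: 45 + 15 = 60.

60 minutes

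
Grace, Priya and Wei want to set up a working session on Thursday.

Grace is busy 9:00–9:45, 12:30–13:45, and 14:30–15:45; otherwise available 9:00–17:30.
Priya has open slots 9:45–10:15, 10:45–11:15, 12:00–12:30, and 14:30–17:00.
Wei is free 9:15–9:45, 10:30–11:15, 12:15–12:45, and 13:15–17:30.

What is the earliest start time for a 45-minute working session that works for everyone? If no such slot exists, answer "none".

15:45

Grace free within 09:00–17:30: 09:45–12:30, 13:45–14:30, 15:45–17:30.
Grace ∩ Priya: 09:45–10:15, 10:45–11:15, 12:00–12:30, 15:45–17:00.
Grace ∩ Priya ∩ Wei: 10:45–11:15, 12:15–12:30, 15:45–17:00.
Windows ≥ 45 min: 15:45–17:00.
Earliest such window starts at 15:45.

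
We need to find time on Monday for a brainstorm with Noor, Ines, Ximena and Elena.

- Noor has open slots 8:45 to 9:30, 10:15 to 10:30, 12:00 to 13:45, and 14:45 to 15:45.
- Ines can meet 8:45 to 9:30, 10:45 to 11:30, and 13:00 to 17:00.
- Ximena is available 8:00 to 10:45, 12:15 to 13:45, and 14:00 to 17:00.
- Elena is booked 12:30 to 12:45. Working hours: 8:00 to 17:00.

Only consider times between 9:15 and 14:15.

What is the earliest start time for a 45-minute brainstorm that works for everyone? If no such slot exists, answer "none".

Elena free within 08:00–17:00: 08:00–12:30, 12:45–17:00.
Noor ∩ Ines: 08:45–09:30, 13:00–13:45, 14:45–15:45.
Noor ∩ Ines ∩ Ximena: 08:45–09:30, 13:00–13:45, 14:45–15:45.
Noor ∩ Ines ∩ Ximena ∩ Elena: 08:45–09:30, 13:00–13:45, 14:45–15:45.
Restricted to 09:15–14:15: 09:15–09:30, 13:00–13:45.
Windows ≥ 45 min: 13:00–13:45.
Earliest such window starts at 13:00.

13:00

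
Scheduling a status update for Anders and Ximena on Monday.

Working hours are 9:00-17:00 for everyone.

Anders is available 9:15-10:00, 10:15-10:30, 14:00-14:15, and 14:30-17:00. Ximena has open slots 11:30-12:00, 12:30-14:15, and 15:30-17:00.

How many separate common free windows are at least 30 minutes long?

Anders ∩ Ximena: 14:00–14:15, 15:30–17:00.
Windows ≥ 30 min: 15:30–17:00.
That's 1 window.

1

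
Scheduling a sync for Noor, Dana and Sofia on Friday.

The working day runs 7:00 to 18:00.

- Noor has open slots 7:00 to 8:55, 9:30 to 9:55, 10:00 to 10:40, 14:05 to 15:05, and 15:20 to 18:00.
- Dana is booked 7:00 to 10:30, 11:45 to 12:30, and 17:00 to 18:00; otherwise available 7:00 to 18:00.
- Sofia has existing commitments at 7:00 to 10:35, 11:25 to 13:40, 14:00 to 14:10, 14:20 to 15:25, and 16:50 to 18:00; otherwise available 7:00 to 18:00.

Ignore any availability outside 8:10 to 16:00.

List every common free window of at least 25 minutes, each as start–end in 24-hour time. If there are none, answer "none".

Dana free within 07:00–18:00: 10:30–11:45, 12:30–17:00.
Sofia free within 07:00–18:00: 10:35–11:25, 13:40–14:00, 14:10–14:20, 15:25–16:50.
Noor ∩ Dana: 10:30–10:40, 14:05–15:05, 15:20–17:00.
Noor ∩ Dana ∩ Sofia: 10:35–10:40, 14:10–14:20, 15:25–16:50.
Restricted to 08:10–16:00: 10:35–10:40, 14:10–14:20, 15:25–16:00.
Windows ≥ 25 min: 15:25–16:00.

15:25–16:00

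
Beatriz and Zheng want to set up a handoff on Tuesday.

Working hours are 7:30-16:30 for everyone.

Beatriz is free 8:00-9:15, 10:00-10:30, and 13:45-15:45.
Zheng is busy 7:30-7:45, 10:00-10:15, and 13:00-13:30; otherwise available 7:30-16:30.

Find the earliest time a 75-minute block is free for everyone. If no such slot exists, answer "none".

08:00

Zheng free within 07:30–16:30: 07:45–10:00, 10:15–13:00, 13:30–16:30.
Beatriz ∩ Zheng: 08:00–09:15, 10:15–10:30, 13:45–15:45.
Windows ≥ 75 min: 08:00–09:15, 13:45–15:45.
Earliest such window starts at 08:00.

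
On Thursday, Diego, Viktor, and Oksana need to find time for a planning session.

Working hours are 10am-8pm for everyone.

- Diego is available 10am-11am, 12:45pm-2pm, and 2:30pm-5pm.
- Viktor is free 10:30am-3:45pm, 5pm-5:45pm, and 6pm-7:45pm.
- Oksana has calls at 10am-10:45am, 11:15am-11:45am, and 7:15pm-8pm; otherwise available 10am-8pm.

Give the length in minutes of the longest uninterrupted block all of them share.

75 minutes

Oksana free within 10:00–20:00: 10:45–11:15, 11:45–19:15.
Diego ∩ Viktor: 10:30–11:00, 12:45–14:00, 14:30–15:45.
Diego ∩ Viktor ∩ Oksana: 10:45–11:00, 12:45–14:00, 14:30–15:45.
Common window lengths: 15, 75, 75 min; longest is 75.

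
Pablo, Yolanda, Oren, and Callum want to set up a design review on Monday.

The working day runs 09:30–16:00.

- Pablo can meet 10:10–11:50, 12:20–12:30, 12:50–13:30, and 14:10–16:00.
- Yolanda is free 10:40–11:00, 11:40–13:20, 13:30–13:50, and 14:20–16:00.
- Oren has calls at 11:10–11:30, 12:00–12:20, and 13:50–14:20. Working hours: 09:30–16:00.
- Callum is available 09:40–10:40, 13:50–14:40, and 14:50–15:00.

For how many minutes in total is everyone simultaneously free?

30 minutes

Oren free within 09:30–16:00: 09:30–11:10, 11:30–12:00, 12:20–13:50, 14:20–16:00.
Pablo ∩ Yolanda: 10:40–11:00, 11:40–11:50, 12:20–12:30, 12:50–13:20, 14:20–16:00.
Pablo ∩ Yolanda ∩ Oren: 10:40–11:00, 11:40–11:50, 12:20–12:30, 12:50–13:20, 14:20–16:00.
Pablo ∩ Yolanda ∩ Oren ∩ Callum: 14:20–14:40, 14:50–15:00.
Total common minutes: 20 + 10 = 30.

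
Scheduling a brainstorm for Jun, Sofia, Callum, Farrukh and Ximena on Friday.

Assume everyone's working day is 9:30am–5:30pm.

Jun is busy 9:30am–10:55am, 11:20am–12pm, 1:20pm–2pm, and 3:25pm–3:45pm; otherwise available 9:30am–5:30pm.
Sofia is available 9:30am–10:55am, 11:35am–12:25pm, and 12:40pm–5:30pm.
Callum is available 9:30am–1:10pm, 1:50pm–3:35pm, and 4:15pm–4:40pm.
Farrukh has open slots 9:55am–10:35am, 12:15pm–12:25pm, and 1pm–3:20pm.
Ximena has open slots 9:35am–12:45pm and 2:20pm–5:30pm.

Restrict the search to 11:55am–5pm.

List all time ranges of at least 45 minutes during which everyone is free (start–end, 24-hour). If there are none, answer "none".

14:20–15:20

Jun free within 09:30–17:30: 10:55–11:20, 12:00–13:20, 14:00–15:25, 15:45–17:30.
Jun ∩ Sofia: 12:00–12:25, 12:40–13:20, 14:00–15:25, 15:45–17:30.
Jun ∩ Sofia ∩ Callum: 12:00–12:25, 12:40–13:10, 14:00–15:25, 16:15–16:40.
Jun ∩ Sofia ∩ Callum ∩ Farrukh: 12:15–12:25, 13:00–13:10, 14:00–15:20.
Jun ∩ Sofia ∩ Callum ∩ Farrukh ∩ Ximena: 12:15–12:25, 14:20–15:20.
Restricted to 11:55–17:00: 12:15–12:25, 14:20–15:20.
Windows ≥ 45 min: 14:20–15:20.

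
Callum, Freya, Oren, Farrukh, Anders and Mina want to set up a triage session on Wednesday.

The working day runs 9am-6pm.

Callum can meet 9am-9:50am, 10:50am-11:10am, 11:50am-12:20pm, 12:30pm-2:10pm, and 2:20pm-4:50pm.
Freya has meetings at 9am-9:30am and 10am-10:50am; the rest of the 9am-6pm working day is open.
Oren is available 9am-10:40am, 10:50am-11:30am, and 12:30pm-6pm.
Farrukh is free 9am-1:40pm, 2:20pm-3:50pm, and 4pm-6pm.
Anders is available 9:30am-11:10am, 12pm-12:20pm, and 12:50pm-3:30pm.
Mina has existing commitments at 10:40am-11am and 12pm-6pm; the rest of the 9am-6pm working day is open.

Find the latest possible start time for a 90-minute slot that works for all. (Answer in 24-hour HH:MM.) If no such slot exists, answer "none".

Freya free within 09:00–18:00: 09:30–10:00, 10:50–18:00.
Mina free within 09:00–18:00: 09:00–10:40, 11:00–12:00.
Callum ∩ Freya: 09:30–09:50, 10:50–11:10, 11:50–12:20, 12:30–14:10, 14:20–16:50.
Callum ∩ Freya ∩ Oren: 09:30–09:50, 10:50–11:10, 12:30–14:10, 14:20–16:50.
Callum ∩ Freya ∩ Oren ∩ Farrukh: 09:30–09:50, 10:50–11:10, 12:30–13:40, 14:20–15:50, 16:00–16:50.
Callum ∩ Freya ∩ Oren ∩ Farrukh ∩ Anders: 09:30–09:50, 10:50–11:10, 12:50–13:40, 14:20–15:30.
Callum ∩ Freya ∩ Oren ∩ Farrukh ∩ Anders ∩ Mina: 09:30–09:50, 11:00–11:10.
Windows ≥ 90 min: (none).

none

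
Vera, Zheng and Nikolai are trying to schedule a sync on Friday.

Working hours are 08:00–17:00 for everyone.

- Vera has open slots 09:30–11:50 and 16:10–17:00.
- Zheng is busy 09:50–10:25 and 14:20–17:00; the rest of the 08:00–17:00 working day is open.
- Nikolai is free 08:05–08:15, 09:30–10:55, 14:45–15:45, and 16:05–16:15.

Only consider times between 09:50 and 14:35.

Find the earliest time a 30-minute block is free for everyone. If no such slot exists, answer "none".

Zheng free within 08:00–17:00: 08:00–09:50, 10:25–14:20.
Vera ∩ Zheng: 09:30–09:50, 10:25–11:50.
Vera ∩ Zheng ∩ Nikolai: 09:30–09:50, 10:25–10:55.
Restricted to 09:50–14:35: 10:25–10:55.
Windows ≥ 30 min: 10:25–10:55.
Earliest such window starts at 10:25.

10:25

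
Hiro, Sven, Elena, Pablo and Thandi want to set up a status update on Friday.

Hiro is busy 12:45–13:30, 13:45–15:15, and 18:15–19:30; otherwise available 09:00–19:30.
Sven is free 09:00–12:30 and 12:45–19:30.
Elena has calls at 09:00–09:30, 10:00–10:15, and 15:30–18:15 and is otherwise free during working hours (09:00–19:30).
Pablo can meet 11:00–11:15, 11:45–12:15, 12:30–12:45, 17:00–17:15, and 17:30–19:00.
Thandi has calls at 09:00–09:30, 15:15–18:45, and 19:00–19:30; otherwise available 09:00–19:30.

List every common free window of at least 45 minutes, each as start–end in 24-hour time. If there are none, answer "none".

Hiro free within 09:00–19:30: 09:00–12:45, 13:30–13:45, 15:15–18:15.
Elena free within 09:00–19:30: 09:30–10:00, 10:15–15:30, 18:15–19:30.
Thandi free within 09:00–19:30: 09:30–15:15, 18:45–19:00.
Hiro ∩ Sven: 09:00–12:30, 13:30–13:45, 15:15–18:15.
Hiro ∩ Sven ∩ Elena: 09:30–10:00, 10:15–12:30, 13:30–13:45, 15:15–15:30.
Hiro ∩ Sven ∩ Elena ∩ Pablo: 11:00–11:15, 11:45–12:15.
Hiro ∩ Sven ∩ Elena ∩ Pablo ∩ Thandi: 11:00–11:15, 11:45–12:15.
Windows ≥ 45 min: (none).

none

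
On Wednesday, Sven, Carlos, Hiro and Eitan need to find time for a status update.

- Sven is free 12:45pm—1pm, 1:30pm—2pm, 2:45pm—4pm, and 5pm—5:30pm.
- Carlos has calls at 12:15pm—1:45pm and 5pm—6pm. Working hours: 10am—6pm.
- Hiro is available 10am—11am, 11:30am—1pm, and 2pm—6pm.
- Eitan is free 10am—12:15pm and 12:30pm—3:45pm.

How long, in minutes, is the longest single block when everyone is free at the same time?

Carlos free within 10:00–18:00: 10:00–12:15, 13:45–17:00.
Sven ∩ Carlos: 13:45–14:00, 14:45–16:00.
Sven ∩ Carlos ∩ Hiro: 14:45–16:00.
Sven ∩ Carlos ∩ Hiro ∩ Eitan: 14:45–15:45.
Single common window of 60 minutes.

60 minutes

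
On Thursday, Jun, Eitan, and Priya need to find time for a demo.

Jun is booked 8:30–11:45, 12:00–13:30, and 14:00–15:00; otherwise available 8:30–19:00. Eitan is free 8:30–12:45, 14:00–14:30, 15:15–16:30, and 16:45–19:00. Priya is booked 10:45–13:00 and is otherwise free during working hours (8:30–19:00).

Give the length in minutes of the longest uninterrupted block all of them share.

Jun free within 08:30–19:00: 11:45–12:00, 13:30–14:00, 15:00–19:00.
Priya free within 08:30–19:00: 08:30–10:45, 13:00–19:00.
Jun ∩ Eitan: 11:45–12:00, 15:15–16:30, 16:45–19:00.
Jun ∩ Eitan ∩ Priya: 15:15–16:30, 16:45–19:00.
Common window lengths: 75, 135 min; longest is 135.

135 minutes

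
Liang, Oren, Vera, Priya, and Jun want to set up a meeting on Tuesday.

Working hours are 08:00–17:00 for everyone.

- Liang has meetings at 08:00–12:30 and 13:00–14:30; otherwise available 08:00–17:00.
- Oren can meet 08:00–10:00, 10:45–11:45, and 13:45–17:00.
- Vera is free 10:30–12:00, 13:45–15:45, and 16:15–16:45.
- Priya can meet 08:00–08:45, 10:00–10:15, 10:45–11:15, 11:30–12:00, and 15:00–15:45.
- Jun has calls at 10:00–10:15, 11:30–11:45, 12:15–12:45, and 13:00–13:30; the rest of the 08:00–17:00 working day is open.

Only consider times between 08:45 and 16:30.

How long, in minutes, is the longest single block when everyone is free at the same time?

45 minutes

Liang free within 08:00–17:00: 12:30–13:00, 14:30–17:00.
Jun free within 08:00–17:00: 08:00–10:00, 10:15–11:30, 11:45–12:15, 12:45–13:00, 13:30–17:00.
Liang ∩ Oren: 14:30–17:00.
Liang ∩ Oren ∩ Vera: 14:30–15:45, 16:15–16:45.
Liang ∩ Oren ∩ Vera ∩ Priya: 15:00–15:45.
Liang ∩ Oren ∩ Vera ∩ Priya ∩ Jun: 15:00–15:45.
Restricted to 08:45–16:30: 15:00–15:45.
Single common window of 45 minutes.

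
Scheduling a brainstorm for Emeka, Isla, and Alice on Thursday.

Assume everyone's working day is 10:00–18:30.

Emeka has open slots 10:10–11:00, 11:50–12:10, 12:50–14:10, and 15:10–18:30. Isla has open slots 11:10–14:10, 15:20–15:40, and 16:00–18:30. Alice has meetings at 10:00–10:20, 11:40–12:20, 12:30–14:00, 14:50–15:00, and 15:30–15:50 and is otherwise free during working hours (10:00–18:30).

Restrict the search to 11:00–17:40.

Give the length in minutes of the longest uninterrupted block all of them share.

100 minutes

Alice free within 10:00–18:30: 10:20–11:40, 12:20–12:30, 14:00–14:50, 15:00–15:30, 15:50–18:30.
Emeka ∩ Isla: 11:50–12:10, 12:50–14:10, 15:20–15:40, 16:00–18:30.
Emeka ∩ Isla ∩ Alice: 14:00–14:10, 15:20–15:30, 16:00–18:30.
Restricted to 11:00–17:40: 14:00–14:10, 15:20–15:30, 16:00–17:40.
Common window lengths: 10, 10, 100 min; longest is 100.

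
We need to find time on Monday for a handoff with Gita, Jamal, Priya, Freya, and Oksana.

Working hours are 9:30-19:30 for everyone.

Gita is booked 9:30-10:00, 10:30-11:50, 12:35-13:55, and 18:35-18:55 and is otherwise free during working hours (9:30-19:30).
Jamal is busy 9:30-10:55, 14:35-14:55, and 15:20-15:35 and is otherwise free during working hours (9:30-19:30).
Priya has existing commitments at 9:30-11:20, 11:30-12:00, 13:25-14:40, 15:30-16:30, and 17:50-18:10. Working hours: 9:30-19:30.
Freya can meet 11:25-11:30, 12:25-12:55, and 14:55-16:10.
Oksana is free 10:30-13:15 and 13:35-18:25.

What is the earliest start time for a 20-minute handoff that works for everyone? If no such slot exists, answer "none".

14:55

Gita free within 09:30–19:30: 10:00–10:30, 11:50–12:35, 13:55–18:35, 18:55–19:30.
Jamal free within 09:30–19:30: 10:55–14:35, 14:55–15:20, 15:35–19:30.
Priya free within 09:30–19:30: 11:20–11:30, 12:00–13:25, 14:40–15:30, 16:30–17:50, 18:10–19:30.
Gita ∩ Jamal: 11:50–12:35, 13:55–14:35, 14:55–15:20, 15:35–18:35, 18:55–19:30.
Gita ∩ Jamal ∩ Priya: 12:00–12:35, 14:55–15:20, 16:30–17:50, 18:10–18:35, 18:55–19:30.
Gita ∩ Jamal ∩ Priya ∩ Freya: 12:25–12:35, 14:55–15:20.
Gita ∩ Jamal ∩ Priya ∩ Freya ∩ Oksana: 12:25–12:35, 14:55–15:20.
Windows ≥ 20 min: 14:55–15:20.
Earliest such window starts at 14:55.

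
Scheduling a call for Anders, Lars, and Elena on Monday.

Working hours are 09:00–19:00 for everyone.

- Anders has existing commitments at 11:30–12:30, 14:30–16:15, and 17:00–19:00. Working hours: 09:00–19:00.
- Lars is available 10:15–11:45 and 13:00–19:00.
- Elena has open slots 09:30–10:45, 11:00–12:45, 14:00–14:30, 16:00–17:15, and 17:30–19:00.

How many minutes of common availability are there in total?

Anders free within 09:00–19:00: 09:00–11:30, 12:30–14:30, 16:15–17:00.
Anders ∩ Lars: 10:15–11:30, 13:00–14:30, 16:15–17:00.
Anders ∩ Lars ∩ Elena: 10:15–10:45, 11:00–11:30, 14:00–14:30, 16:15–17:00.
Total common minutes: 30 + 30 + 30 + 45 = 135.

135 minutes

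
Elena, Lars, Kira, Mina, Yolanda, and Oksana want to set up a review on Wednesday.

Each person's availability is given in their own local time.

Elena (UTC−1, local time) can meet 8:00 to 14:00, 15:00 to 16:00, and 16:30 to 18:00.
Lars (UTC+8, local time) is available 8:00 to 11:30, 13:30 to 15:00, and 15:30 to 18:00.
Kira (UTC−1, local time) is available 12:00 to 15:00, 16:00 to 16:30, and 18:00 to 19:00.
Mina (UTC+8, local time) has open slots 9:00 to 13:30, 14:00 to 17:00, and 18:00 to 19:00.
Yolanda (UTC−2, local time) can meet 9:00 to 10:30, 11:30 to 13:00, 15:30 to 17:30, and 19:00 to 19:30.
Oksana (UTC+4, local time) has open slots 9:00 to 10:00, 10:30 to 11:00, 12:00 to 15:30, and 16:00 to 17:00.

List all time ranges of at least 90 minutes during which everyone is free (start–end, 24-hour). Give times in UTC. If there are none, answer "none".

none

Elena → UTC: 09:00–15:00, 16:00–17:00, 17:30–19:00.
Lars → UTC: 00:00–03:30, 05:30–07:00, 07:30–10:00.
Kira → UTC: 13:00–16:00, 17:00–17:30, 19:00–20:00.
Mina → UTC: 01:00–05:30, 06:00–09:00, 10:00–11:00.
Yolanda → UTC: 11:00–12:30, 13:30–15:00, 17:30–19:30, 21:00–21:30.
Oksana → UTC: 05:00–06:00, 06:30–07:00, 08:00–11:30, 12:00–13:00.
Elena ∩ Lars: 09:00–10:00.
Elena ∩ Lars ∩ Kira: (none).
Elena ∩ Lars ∩ Kira ∩ Mina: (none).
Elena ∩ Lars ∩ Kira ∩ Mina ∩ Yolanda: (none).
Elena ∩ Lars ∩ Kira ∩ Mina ∩ Yolanda ∩ Oksana: (none).
Windows ≥ 90 min: (none).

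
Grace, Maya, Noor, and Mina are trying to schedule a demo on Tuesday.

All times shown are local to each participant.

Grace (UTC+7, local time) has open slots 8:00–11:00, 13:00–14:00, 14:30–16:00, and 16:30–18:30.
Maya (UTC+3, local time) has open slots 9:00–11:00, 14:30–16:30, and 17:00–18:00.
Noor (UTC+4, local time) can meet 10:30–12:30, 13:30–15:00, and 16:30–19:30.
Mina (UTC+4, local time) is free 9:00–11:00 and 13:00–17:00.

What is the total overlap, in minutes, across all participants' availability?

30 minutes

Grace → UTC: 01:00–04:00, 06:00–07:00, 07:30–09:00, 09:30–11:30.
Maya → UTC: 06:00–08:00, 11:30–13:30, 14:00–15:00.
Noor → UTC: 06:30–08:30, 09:30–11:00, 12:30–15:30.
Mina → UTC: 05:00–07:00, 09:00–13:00.
Grace ∩ Maya: 06:00–07:00, 07:30–08:00.
Grace ∩ Maya ∩ Noor: 06:30–07:00, 07:30–08:00.
Grace ∩ Maya ∩ Noor ∩ Mina: 06:30–07:00.
Total common minutes: 30.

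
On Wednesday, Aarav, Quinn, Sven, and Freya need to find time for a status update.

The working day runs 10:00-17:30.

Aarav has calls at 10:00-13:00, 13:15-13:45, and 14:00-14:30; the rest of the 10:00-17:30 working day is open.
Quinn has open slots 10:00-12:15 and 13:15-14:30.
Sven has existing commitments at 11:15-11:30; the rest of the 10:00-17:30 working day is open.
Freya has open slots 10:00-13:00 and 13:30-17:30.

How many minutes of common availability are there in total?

15 minutes

Aarav free within 10:00–17:30: 13:00–13:15, 13:45–14:00, 14:30–17:30.
Sven free within 10:00–17:30: 10:00–11:15, 11:30–17:30.
Aarav ∩ Quinn: 13:45–14:00.
Aarav ∩ Quinn ∩ Sven: 13:45–14:00.
Aarav ∩ Quinn ∩ Sven ∩ Freya: 13:45–14:00.
Total common minutes: 15.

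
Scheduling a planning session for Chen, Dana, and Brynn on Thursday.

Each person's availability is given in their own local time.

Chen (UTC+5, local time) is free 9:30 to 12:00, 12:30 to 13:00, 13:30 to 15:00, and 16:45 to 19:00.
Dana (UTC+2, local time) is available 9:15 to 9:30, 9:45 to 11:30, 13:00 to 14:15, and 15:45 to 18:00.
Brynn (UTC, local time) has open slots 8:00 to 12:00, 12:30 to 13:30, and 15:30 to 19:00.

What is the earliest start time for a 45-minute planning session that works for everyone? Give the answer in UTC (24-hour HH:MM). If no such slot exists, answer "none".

08:30

Chen → UTC: 04:30–07:00, 07:30–08:00, 08:30–10:00, 11:45–14:00.
Dana → UTC: 07:15–07:30, 07:45–09:30, 11:00–12:15, 13:45–16:00.
Brynn → UTC: 08:00–12:00, 12:30–13:30, 15:30–19:00.
Chen ∩ Dana: 07:45–08:00, 08:30–09:30, 11:45–12:15, 13:45–14:00.
Chen ∩ Dana ∩ Brynn: 08:30–09:30, 11:45–12:00.
Windows ≥ 45 min: 08:30–09:30.
Earliest such window starts at 08:30.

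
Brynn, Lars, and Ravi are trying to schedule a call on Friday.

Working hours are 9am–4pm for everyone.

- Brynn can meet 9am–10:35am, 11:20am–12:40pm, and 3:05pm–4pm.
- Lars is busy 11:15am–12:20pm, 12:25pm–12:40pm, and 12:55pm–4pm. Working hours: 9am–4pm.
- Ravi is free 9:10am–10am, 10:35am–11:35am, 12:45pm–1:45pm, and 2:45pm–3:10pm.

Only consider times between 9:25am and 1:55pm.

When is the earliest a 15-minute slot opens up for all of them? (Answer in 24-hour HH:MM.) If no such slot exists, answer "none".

Lars free within 09:00–16:00: 09:00–11:15, 12:20–12:25, 12:40–12:55.
Brynn ∩ Lars: 09:00–10:35, 12:20–12:25.
Brynn ∩ Lars ∩ Ravi: 09:10–10:00.
Restricted to 09:25–13:55: 09:25–10:00.
Windows ≥ 15 min: 09:25–10:00.
Earliest such window starts at 09:25.

09:25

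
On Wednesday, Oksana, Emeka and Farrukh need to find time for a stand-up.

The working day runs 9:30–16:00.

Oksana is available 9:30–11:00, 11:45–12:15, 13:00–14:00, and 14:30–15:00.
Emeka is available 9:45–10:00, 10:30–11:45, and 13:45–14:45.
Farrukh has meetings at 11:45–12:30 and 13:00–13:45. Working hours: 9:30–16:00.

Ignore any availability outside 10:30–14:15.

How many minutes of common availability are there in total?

45 minutes

Farrukh free within 09:30–16:00: 09:30–11:45, 12:30–13:00, 13:45–16:00.
Oksana ∩ Emeka: 09:45–10:00, 10:30–11:00, 13:45–14:00, 14:30–14:45.
Oksana ∩ Emeka ∩ Farrukh: 09:45–10:00, 10:30–11:00, 13:45–14:00, 14:30–14:45.
Restricted to 10:30–14:15: 10:30–11:00, 13:45–14:00.
Total common minutes: 30 + 15 = 45.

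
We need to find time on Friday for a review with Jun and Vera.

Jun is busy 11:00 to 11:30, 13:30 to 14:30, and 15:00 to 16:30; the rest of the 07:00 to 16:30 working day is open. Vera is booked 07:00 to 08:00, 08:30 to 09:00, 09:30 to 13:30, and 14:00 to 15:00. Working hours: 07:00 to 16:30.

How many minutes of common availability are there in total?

60 minutes

Jun free within 07:00–16:30: 07:00–11:00, 11:30–13:30, 14:30–15:00.
Vera free within 07:00–16:30: 08:00–08:30, 09:00–09:30, 13:30–14:00, 15:00–16:30.
Jun ∩ Vera: 08:00–08:30, 09:00–09:30.
Total common minutes: 30 + 30 = 60.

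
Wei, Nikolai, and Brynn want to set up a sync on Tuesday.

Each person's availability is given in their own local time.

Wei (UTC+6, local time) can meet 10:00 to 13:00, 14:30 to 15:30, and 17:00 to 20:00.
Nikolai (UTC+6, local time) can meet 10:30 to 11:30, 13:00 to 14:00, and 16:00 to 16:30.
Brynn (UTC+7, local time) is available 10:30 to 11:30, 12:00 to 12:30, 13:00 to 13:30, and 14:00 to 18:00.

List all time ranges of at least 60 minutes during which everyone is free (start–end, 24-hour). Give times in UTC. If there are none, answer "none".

Wei → UTC: 04:00–07:00, 08:30–09:30, 11:00–14:00.
Nikolai → UTC: 04:30–05:30, 07:00–08:00, 10:00–10:30.
Brynn → UTC: 03:30–04:30, 05:00–05:30, 06:00–06:30, 07:00–11:00.
Wei ∩ Nikolai: 04:30–05:30.
Wei ∩ Nikolai ∩ Brynn: 05:00–05:30.
Windows ≥ 60 min: (none).

none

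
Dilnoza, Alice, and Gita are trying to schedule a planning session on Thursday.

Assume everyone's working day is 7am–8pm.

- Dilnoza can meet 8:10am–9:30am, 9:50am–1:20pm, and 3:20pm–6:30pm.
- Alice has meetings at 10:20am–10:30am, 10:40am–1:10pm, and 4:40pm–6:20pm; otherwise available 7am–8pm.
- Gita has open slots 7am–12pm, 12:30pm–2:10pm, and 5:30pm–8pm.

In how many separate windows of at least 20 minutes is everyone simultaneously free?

2

Alice free within 07:00–20:00: 07:00–10:20, 10:30–10:40, 13:10–16:40, 18:20–20:00.
Dilnoza ∩ Alice: 08:10–09:30, 09:50–10:20, 10:30–10:40, 13:10–13:20, 15:20–16:40, 18:20–18:30.
Dilnoza ∩ Alice ∩ Gita: 08:10–09:30, 09:50–10:20, 10:30–10:40, 13:10–13:20, 18:20–18:30.
Windows ≥ 20 min: 08:10–09:30, 09:50–10:20.
That's 2 windows.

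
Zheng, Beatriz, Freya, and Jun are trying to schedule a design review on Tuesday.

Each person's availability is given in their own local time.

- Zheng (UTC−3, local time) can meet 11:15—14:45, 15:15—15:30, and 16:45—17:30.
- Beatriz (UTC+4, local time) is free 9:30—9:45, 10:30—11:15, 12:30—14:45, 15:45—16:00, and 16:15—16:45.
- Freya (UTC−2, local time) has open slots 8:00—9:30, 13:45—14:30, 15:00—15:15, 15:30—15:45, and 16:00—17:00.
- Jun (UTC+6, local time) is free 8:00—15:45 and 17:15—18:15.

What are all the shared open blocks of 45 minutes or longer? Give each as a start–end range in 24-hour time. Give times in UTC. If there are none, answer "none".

none

Zheng → UTC: 14:15–17:45, 18:15–18:30, 19:45–20:30.
Beatriz → UTC: 05:30–05:45, 06:30–07:15, 08:30–10:45, 11:45–12:00, 12:15–12:45.
Freya → UTC: 10:00–11:30, 15:45–16:30, 17:00–17:15, 17:30–17:45, 18:00–19:00.
Jun → UTC: 02:00–09:45, 11:15–12:15.
Zheng ∩ Beatriz: (none).
Zheng ∩ Beatriz ∩ Freya: (none).
Zheng ∩ Beatriz ∩ Freya ∩ Jun: (none).
Windows ≥ 45 min: (none).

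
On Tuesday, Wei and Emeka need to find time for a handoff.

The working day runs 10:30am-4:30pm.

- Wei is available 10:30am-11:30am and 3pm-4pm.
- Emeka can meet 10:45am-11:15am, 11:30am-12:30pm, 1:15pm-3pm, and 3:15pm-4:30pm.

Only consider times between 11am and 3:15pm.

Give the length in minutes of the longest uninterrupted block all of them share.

Wei ∩ Emeka: 10:45–11:15, 15:15–16:00.
Restricted to 11:00–15:15: 11:00–11:15.
Single common window of 15 minutes.

15 minutes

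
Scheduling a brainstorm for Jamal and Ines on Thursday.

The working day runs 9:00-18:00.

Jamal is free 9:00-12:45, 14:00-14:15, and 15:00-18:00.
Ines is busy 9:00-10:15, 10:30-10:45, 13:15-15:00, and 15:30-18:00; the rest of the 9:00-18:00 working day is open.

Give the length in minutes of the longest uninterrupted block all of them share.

120 minutes

Ines free within 09:00–18:00: 10:15–10:30, 10:45–13:15, 15:00–15:30.
Jamal ∩ Ines: 10:15–10:30, 10:45–12:45, 15:00–15:30.
Common window lengths: 15, 120, 30 min; longest is 120.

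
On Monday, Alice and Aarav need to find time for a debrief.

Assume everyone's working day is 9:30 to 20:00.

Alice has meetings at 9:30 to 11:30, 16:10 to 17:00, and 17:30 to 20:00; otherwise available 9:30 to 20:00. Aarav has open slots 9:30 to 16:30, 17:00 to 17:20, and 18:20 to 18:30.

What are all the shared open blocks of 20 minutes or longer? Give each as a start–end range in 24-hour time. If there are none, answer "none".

Alice free within 09:30–20:00: 11:30–16:10, 17:00–17:30.
Alice ∩ Aarav: 11:30–16:10, 17:00–17:20.
Windows ≥ 20 min: 11:30–16:10, 17:00–17:20.

11:30–16:10, 17:00–17:20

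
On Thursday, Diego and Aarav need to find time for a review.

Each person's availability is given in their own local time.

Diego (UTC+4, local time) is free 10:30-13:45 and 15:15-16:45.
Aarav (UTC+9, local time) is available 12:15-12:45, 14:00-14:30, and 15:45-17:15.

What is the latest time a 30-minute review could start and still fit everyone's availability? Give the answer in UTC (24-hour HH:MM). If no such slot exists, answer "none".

07:45

Diego → UTC: 06:30–09:45, 11:15–12:45.
Aarav → UTC: 03:15–03:45, 05:00–05:30, 06:45–08:15.
Diego ∩ Aarav: 06:45–08:15.
Windows ≥ 30 min: 06:45–08:15.
Latest start in the last window 06:45–08:15 is 08:15 − 30 min = 07:45.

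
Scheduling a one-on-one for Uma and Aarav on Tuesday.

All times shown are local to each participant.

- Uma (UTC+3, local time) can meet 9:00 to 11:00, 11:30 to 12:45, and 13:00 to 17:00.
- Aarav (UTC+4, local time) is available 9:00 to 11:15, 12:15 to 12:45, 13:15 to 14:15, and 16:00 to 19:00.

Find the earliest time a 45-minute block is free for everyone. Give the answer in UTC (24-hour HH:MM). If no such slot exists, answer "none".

06:00

Uma → UTC: 06:00–08:00, 08:30–09:45, 10:00–14:00.
Aarav → UTC: 05:00–07:15, 08:15–08:45, 09:15–10:15, 12:00–15:00.
Uma ∩ Aarav: 06:00–07:15, 08:30–08:45, 09:15–09:45, 10:00–10:15, 12:00–14:00.
Windows ≥ 45 min: 06:00–07:15, 12:00–14:00.
Earliest such window starts at 06:00.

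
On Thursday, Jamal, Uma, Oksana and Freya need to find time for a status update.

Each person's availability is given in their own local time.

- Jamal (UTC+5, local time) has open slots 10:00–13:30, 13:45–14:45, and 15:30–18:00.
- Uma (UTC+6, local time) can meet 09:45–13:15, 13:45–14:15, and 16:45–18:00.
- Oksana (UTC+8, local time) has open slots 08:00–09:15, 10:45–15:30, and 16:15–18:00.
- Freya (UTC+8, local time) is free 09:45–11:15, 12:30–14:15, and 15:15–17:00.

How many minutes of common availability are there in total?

Jamal → UTC: 05:00–08:30, 08:45–09:45, 10:30–13:00.
Uma → UTC: 03:45–07:15, 07:45–08:15, 10:45–12:00.
Oksana → UTC: 00:00–01:15, 02:45–07:30, 08:15–10:00.
Freya → UTC: 01:45–03:15, 04:30–06:15, 07:15–09:00.
Jamal ∩ Uma: 05:00–07:15, 07:45–08:15, 10:45–12:00.
Jamal ∩ Uma ∩ Oksana: 05:00–07:15.
Jamal ∩ Uma ∩ Oksana ∩ Freya: 05:00–06:15.
Total common minutes: 75.

75 minutes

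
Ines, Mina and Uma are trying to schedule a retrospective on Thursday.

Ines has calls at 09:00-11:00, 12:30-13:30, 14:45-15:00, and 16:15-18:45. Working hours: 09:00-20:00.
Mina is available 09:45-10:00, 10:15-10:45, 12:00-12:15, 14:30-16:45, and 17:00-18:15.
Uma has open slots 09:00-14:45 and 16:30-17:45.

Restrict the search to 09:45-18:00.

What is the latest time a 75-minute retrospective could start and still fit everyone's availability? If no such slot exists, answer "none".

none

Ines free within 09:00–20:00: 11:00–12:30, 13:30–14:45, 15:00–16:15, 18:45–20:00.
Ines ∩ Mina: 12:00–12:15, 14:30–14:45, 15:00–16:15.
Ines ∩ Mina ∩ Uma: 12:00–12:15, 14:30–14:45.
Restricted to 09:45–18:00: 12:00–12:15, 14:30–14:45.
Windows ≥ 75 min: (none).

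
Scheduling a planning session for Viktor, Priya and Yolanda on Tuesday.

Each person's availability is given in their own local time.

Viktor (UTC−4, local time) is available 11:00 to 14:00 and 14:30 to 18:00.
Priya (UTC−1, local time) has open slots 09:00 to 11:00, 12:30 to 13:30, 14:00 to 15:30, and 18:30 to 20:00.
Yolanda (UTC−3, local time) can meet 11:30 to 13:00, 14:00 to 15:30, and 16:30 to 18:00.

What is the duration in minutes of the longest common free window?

90 minutes

Viktor → UTC: 15:00–18:00, 18:30–22:00.
Priya → UTC: 10:00–12:00, 13:30–14:30, 15:00–16:30, 19:30–21:00.
Yolanda → UTC: 14:30–16:00, 17:00–18:30, 19:30–21:00.
Viktor ∩ Priya: 15:00–16:30, 19:30–21:00.
Viktor ∩ Priya ∩ Yolanda: 15:00–16:00, 19:30–21:00.
Common window lengths: 60, 90 min; longest is 90.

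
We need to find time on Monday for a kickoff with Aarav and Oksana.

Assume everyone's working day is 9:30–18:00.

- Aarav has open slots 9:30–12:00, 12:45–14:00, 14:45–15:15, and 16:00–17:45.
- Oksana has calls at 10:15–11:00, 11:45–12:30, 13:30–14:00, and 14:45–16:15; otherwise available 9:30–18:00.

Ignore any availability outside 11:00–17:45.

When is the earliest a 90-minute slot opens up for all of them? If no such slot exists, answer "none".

Oksana free within 09:30–18:00: 09:30–10:15, 11:00–11:45, 12:30–13:30, 14:00–14:45, 16:15–18:00.
Aarav ∩ Oksana: 09:30–10:15, 11:00–11:45, 12:45–13:30, 16:15–17:45.
Restricted to 11:00–17:45: 11:00–11:45, 12:45–13:30, 16:15–17:45.
Windows ≥ 90 min: 16:15–17:45.
Earliest such window starts at 16:15.

16:15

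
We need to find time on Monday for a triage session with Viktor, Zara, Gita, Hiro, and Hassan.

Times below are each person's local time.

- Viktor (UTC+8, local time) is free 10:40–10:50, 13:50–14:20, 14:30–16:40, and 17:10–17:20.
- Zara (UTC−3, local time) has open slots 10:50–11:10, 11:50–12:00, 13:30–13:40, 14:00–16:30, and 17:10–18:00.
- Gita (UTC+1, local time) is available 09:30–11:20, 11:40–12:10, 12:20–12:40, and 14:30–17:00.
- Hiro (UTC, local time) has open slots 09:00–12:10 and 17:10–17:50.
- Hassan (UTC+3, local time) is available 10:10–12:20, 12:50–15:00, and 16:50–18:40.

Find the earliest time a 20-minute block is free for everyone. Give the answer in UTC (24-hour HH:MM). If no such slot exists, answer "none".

none

Viktor → UTC: 02:40–02:50, 05:50–06:20, 06:30–08:40, 09:10–09:20.
Zara → UTC: 13:50–14:10, 14:50–15:00, 16:30–16:40, 17:00–19:30, 20:10–21:00.
Gita → UTC: 08:30–10:20, 10:40–11:10, 11:20–11:40, 13:30–16:00.
Hiro → UTC: 09:00–12:10, 17:10–17:50.
Hassan → UTC: 07:10–09:20, 09:50–12:00, 13:50–15:40.
Viktor ∩ Zara: (none).
Viktor ∩ Zara ∩ Gita: (none).
Viktor ∩ Zara ∩ Gita ∩ Hiro: (none).
Viktor ∩ Zara ∩ Gita ∩ Hiro ∩ Hassan: (none).
Windows ≥ 20 min: (none).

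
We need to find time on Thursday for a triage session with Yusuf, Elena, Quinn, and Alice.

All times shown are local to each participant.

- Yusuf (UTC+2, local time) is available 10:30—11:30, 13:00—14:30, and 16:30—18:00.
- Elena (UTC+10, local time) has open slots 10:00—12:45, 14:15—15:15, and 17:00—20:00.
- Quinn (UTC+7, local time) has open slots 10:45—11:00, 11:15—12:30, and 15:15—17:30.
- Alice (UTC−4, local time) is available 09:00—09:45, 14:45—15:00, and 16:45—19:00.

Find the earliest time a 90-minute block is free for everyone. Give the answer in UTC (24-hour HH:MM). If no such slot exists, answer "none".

Yusuf → UTC: 08:30–09:30, 11:00–12:30, 14:30–16:00.
Elena → UTC: 00:00–02:45, 04:15–05:15, 07:00–10:00.
Quinn → UTC: 03:45–04:00, 04:15–05:30, 08:15–10:30.
Alice → UTC: 13:00–13:45, 18:45–19:00, 20:45–23:00.
Yusuf ∩ Elena: 08:30–09:30.
Yusuf ∩ Elena ∩ Quinn: 08:30–09:30.
Yusuf ∩ Elena ∩ Quinn ∩ Alice: (none).
Windows ≥ 90 min: (none).

none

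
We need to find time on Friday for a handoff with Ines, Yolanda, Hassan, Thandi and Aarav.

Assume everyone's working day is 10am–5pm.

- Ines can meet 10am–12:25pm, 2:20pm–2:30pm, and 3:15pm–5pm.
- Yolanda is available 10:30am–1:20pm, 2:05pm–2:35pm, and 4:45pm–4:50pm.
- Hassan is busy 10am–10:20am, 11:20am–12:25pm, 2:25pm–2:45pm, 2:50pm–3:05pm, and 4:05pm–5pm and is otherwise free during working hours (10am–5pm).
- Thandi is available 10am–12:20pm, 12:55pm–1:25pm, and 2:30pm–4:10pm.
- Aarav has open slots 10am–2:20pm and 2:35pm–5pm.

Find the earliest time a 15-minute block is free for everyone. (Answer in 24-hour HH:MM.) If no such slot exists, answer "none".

Hassan free within 10:00–17:00: 10:20–11:20, 12:25–14:25, 14:45–14:50, 15:05–16:05.
Ines ∩ Yolanda: 10:30–12:25, 14:20–14:30, 16:45–16:50.
Ines ∩ Yolanda ∩ Hassan: 10:30–11:20, 14:20–14:25.
Ines ∩ Yolanda ∩ Hassan ∩ Thandi: 10:30–11:20.
Ines ∩ Yolanda ∩ Hassan ∩ Thandi ∩ Aarav: 10:30–11:20.
Windows ≥ 15 min: 10:30–11:20.
Earliest such window starts at 10:30.

10:30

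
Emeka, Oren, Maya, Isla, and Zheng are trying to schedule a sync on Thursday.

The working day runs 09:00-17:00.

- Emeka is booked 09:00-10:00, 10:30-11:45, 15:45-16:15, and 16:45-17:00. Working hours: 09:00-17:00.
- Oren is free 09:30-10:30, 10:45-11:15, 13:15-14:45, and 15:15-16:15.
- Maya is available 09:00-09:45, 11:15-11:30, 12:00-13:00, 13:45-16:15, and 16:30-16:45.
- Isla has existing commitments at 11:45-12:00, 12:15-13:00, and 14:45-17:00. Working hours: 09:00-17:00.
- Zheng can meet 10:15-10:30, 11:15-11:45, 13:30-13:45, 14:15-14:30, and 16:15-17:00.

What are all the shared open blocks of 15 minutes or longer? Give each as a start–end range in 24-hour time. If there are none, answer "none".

Emeka free within 09:00–17:00: 10:00–10:30, 11:45–15:45, 16:15–16:45.
Isla free within 09:00–17:00: 09:00–11:45, 12:00–12:15, 13:00–14:45.
Emeka ∩ Oren: 10:00–10:30, 13:15–14:45, 15:15–15:45.
Emeka ∩ Oren ∩ Maya: 13:45–14:45, 15:15–15:45.
Emeka ∩ Oren ∩ Maya ∩ Isla: 13:45–14:45.
Emeka ∩ Oren ∩ Maya ∩ Isla ∩ Zheng: 14:15–14:30.
Windows ≥ 15 min: 14:15–14:30.

14:15–14:30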